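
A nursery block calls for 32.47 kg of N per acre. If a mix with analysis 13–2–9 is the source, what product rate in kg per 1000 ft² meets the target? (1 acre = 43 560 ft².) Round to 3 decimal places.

Product per acre = 32.47 / 13% = 249.769 kg.
Convert to per 1000 ft²: 249.769 × 0.0229568 = 5.73391 kg.

5.734 kg of product per thousand sq ft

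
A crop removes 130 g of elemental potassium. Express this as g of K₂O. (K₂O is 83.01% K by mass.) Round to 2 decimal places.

156.61 g K₂O

K₂O = 130 / 0.8301 = 156.608 g.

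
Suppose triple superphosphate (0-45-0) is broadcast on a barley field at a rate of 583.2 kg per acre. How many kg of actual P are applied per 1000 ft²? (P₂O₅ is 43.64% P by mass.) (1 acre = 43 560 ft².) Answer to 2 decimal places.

P₂O₅ per acre = 583.2 × 45% = 262.44 kg.
Elemental P = 262.44 × 0.4364 = 114.529 kg per acre.
Convert to per 1000 ft²: 114.529 × 0.0229568 = 2.62922 kg.

2.63 kg P per thousand sq ft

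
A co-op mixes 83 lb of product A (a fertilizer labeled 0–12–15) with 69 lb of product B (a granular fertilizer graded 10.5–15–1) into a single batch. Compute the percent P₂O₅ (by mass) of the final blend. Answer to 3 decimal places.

13.362% P₂O₅

Total mass = 83 + 69 = 152 lb.
P₂O₅ mass = 12%×83 + 15%×69 = 20.31 lb.
% P₂O₅ = 20.31 / 152 = 13.3618%.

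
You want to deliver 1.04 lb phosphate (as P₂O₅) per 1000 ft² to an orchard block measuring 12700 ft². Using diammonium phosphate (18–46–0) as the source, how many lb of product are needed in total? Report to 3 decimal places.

28.713 lb

Product per 1000 ft² = 1.04 / 46% = 2.26087 lb.
Total product = 2.26087 × 12700 / 1000 = 28.71304 lb.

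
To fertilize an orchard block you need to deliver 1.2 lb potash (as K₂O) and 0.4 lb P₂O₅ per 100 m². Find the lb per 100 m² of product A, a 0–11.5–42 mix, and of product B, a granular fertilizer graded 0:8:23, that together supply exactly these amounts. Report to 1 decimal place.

Per-100 m² balance (a = product A, b = product B):
K₂O: 0.42·a + 0.23·b = 1.2
P₂O₅: 0.115·a + 0.08·b = 0.4
From row1: a = (1.2 − 0.23·b) / 0.42.
Into row2: 0.115·(1.2 − 0.23·b)/0.42 + 0.08·b = 0.4 → b = 4.1958, a = 0.559441.

0.6 lb product A, 4.2 lb product B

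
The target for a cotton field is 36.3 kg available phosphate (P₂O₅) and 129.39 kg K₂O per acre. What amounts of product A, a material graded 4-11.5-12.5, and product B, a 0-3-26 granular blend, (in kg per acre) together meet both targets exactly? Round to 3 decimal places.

Per-acre balance (a = product A, b = product B):
P₂O₅: 0.115·a + 0.03·b = 36.3
K₂O: 0.125·a + 0.26·b = 129.39
Solving simultaneously: a = 212.47801, b = 395.50096.

212.478 kg product A, 395.501 kg product B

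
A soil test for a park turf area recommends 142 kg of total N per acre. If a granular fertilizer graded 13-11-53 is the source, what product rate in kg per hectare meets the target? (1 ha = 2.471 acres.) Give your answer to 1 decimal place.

2699.1 kg of product per hectare

Product per acre = 142 / 13% = 1092.31 kg.
Convert to per hectare: 1092.31 × 2.471 = 2699.09 kg.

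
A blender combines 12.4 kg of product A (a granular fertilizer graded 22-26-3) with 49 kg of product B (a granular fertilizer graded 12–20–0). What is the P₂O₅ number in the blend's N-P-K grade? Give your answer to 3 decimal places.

21.212% P₂O₅

Total mass = 12.4 + 49 = 61.4 kg.
P₂O₅ mass = 26%×12.4 + 20%×49 = 13.024 kg.
% P₂O₅ = 13.024 / 61.4 = 21.2117%.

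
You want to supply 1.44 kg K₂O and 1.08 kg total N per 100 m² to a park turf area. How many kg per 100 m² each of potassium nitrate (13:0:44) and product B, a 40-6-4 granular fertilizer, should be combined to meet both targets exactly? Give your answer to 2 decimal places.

Per-100 m² balance (a = potassium nitrate, b = product B):
K₂O: 0.44·a + 0.04·b = 1.44
N: 0.13·a + 0.4·b = 1.08
Eliminate a: (row1) − 0.44/0.13·(row2) → -1.31385·b = -2.21538, so b = 1.68618.
Back-substitute: a = (1.44 − 0.04·1.68618) / 0.44 = 3.11944.

3.12 kg potassium nitrate, 1.69 kg product B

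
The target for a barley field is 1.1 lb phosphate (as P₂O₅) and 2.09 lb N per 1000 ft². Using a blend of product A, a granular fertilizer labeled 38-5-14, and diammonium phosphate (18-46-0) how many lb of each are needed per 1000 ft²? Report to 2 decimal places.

4.60 lb product A, 1.89 lb diammonium phosphate

Per-1000 ft² balance (a = product A, b = diammonium phosphate):
P₂O₅: 0.05·a + 0.46·b = 1.1
N: 0.38·a + 0.18·b = 2.09
Solving simultaneously: a = 4.60434, b = 1.89083.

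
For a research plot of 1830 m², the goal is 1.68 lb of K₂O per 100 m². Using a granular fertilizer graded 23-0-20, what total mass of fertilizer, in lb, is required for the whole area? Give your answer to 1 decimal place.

153.7 lb

Product per 100 m² = 1.68 / 20% = 8.4 lb.
Total product = 8.4 × 1830 / 100 = 153.72 lb.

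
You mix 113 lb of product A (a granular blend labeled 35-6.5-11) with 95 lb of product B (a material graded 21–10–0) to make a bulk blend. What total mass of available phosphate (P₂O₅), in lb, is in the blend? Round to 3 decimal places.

16.845 lb P₂O₅

P₂O₅ mass = 6.5%×113 + 10%×95 = 16.845 lb.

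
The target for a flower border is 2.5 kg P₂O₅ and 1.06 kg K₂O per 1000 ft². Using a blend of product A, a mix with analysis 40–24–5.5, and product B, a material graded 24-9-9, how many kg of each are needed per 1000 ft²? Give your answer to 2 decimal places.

7.78 kg product A, 7.02 kg product B

Per-1000 ft² balance (a = product A, b = product B):
P₂O₅: 0.24·a + 0.09·b = 2.5
K₂O: 0.055·a + 0.09·b = 1.06
Solving simultaneously: a = 7.78378, b = 7.02102.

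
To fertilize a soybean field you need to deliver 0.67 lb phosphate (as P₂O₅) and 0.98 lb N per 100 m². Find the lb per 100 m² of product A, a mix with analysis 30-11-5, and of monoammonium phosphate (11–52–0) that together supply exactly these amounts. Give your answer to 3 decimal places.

3.029 lb product A, 0.648 lb monoammonium phosphate

With a, b = lb per 100 m² of product A and monoammonium phosphate:
P₂O₅: 0.11·a + 0.52·b = 0.67
N: 0.3·a + 0.11·b = 0.98
From row1: a = (0.67 − 0.52·b) / 0.11.
Into row2: 0.3·(0.67 − 0.52·b)/0.11 + 0.11·b = 0.98 → b = 0.647672, a = 3.02919.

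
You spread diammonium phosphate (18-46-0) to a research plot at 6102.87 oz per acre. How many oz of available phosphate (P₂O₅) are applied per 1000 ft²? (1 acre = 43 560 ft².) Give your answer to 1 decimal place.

P₂O₅ per acre = 6102.87 × 46% = 2807.32 oz.
Convert to per 1000 ft²: 2807.32 × 0.0229568 = 64.4472 oz.

64.4 oz P₂O₅ per thousand sq ft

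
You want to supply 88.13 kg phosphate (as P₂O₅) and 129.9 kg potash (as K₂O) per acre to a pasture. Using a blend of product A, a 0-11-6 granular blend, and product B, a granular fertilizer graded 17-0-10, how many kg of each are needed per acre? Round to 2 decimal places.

801.18 kg product A, 818.29 kg product B

Per-acre balance (a = product A, b = product B):
P₂O₅: 0.11·a + 0·b = 88.13
K₂O: 0.06·a + 0.1·b = 129.9
From row1: a = (88.13 − 0·b) / 0.11.
Into row2: 0.06·(88.13 − 0·b)/0.11 + 0.1·b = 129.9 → b = 818.291, a = 801.182.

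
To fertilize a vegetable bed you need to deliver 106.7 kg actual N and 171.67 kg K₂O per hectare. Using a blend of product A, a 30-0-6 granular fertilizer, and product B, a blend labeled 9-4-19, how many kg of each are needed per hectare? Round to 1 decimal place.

With a, b = kg per hectare of product A and product B:
N: 0.3·a + 0.09·b = 106.7
K₂O: 0.06·a + 0.19·b = 171.67
From row1: a = (106.7 − 0.09·b) / 0.3.
Into row2: 0.06·(106.7 − 0.09·b)/0.3 + 0.19·b = 171.67 → b = 874.012, a = 93.4632.

93.5 kg product A, 874.0 kg product B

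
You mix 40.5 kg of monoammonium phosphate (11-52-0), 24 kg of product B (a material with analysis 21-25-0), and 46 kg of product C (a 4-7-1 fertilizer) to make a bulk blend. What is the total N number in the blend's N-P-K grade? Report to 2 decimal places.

10.26% N

Total mass = 40.5 + 24 + 46 = 110.5 kg.
N mass = 11%×40.5 + 21%×24 + 4%×46 = 11.335 kg.
% N = 11.335 / 110.5 = 10.2579%.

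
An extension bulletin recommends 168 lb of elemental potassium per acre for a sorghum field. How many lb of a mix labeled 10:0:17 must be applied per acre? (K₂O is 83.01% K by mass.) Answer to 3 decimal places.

1190.501 lb of product per acre

As K₂O: 168 / 0.8301 = 202.385 lb per acre.
Product per acre = 202.385 / 17% = 1190.501499 lb.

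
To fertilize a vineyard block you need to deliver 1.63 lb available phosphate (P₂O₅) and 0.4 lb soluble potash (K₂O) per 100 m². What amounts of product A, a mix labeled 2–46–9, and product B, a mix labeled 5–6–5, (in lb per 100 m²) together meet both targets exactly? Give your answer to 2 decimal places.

3.27 lb product A, 2.12 lb product B

With a, b = lb per 100 m² of product A and product B:
P₂O₅: 0.46·a + 0.06·b = 1.63
K₂O: 0.09·a + 0.05·b = 0.4
Eliminate a: (row1) − 0.46/0.09·(row2) → -0.195556·b = -0.414444, so b = 2.11932.
Back-substitute: a = (1.63 − 0.06·2.11932) / 0.46 = 3.26705.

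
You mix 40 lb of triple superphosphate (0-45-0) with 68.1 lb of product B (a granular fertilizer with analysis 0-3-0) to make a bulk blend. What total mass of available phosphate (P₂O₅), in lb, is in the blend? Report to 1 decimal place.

20.0 lb P₂O₅

P₂O₅ mass = 45%×40 + 3%×68.1 = 20.043 lb.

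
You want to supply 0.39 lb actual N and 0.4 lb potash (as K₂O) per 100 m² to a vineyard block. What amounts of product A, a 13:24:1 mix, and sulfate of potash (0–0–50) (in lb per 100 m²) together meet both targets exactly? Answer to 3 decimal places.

3.000 lb product A, 0.740 lb sulfate of potash

With a, b = lb per 100 m² of product A and sulfate of potash:
N: 0.13·a + 0·b = 0.39
K₂O: 0.01·a + 0.5·b = 0.4
Eliminate b: (row1) − 0/0.5·(row2) → 0.13·a = 0.39, so a = 3.
Then b = (0.4 − 0.01·3) / 0.5 = 0.74.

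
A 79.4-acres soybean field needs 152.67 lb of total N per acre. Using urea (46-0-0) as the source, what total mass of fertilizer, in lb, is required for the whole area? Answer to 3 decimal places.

Product per acre = 152.67 / 46% = 331.891 lb.
Total product = 331.891 × 79.4 = 26352.1696 lb.

26352.170 lb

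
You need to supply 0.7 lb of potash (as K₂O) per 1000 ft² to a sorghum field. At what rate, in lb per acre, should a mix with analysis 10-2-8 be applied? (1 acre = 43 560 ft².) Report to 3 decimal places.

Product per 1000 ft² = 0.7 / 8% = 8.75 lb.
Convert to per acre: 8.75 × 43.56 = 381.15 lb.

381.150 lb of product per acre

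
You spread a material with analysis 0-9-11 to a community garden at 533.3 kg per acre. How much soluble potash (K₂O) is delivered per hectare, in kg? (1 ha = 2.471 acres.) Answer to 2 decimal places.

K₂O per acre = 533.3 × 11% = 58.663 kg.
Convert to per hectare: 58.663 × 2.471 = 144.956 kg.

144.96 kg K₂O per hectare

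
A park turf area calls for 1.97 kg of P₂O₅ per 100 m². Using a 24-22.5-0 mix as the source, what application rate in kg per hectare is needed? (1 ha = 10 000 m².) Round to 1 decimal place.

875.6 kg of product per hectare

Product per 100 m² = 1.97 / 22.5% = 8.75556 kg.
Convert to per hectare: 8.75556 × 100 = 875.556 kg.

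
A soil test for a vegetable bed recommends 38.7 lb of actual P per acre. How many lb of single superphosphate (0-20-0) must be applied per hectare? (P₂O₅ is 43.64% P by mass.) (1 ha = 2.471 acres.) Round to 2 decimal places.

1095.64 lb of product per hectare

As P₂O₅: 38.7 / 0.4364 = 88.6801 lb per acre.
Product per acre = 88.6801 / 20% = 443.401 lb.
Convert to per hectare: 443.401 × 2.471 = 1095.643 lb.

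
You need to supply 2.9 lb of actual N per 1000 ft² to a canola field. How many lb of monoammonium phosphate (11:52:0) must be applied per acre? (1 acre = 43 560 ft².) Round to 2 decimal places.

1148.40 lb of product per acre

Product per 1000 ft² = 2.9 / 11% = 26.3636 lb.
Convert to per acre: 26.3636 × 43.56 = 1148.4 lb.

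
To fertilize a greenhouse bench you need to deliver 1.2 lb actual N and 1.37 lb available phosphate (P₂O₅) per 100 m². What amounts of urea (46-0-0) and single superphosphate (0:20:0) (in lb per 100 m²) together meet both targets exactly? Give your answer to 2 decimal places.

With a, b = lb per 100 m² of urea and single superphosphate:
N: 0.46·a + 0·b = 1.2
P₂O₅: 0·a + 0.2·b = 1.37
Solving simultaneously: a = 2.6087, b = 6.85.

2.61 lb urea, 6.85 lb single superphosphate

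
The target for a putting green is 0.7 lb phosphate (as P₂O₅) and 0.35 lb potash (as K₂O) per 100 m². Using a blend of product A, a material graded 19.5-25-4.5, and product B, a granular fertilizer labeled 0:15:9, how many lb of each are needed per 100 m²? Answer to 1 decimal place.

0.7 lb product A, 3.6 lb product B

With a, b = lb per 100 m² of product A and product B:
P₂O₅: 0.25·a + 0.15·b = 0.7
K₂O: 0.045·a + 0.09·b = 0.35
Solving simultaneously: a = 0.666667, b = 3.55556.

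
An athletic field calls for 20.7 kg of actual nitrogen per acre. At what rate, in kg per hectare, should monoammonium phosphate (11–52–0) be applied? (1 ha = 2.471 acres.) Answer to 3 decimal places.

464.997 kg of product per hectare

Product per acre = 20.7 / 11% = 188.182 kg.
Convert to per hectare: 188.182 × 2.471 = 464.9973 kg.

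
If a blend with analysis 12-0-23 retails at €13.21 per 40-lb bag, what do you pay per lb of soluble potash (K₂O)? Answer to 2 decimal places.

€1.44 per lb K₂O

K₂O in bag = 40 × 23% = 9.2 lb.
Cost per lb K₂O = €13.21 / 9.2 = €1.4359.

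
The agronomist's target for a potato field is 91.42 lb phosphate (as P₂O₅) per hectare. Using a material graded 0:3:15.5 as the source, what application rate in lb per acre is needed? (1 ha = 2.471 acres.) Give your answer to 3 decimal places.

1233.239 lb of product per acre

Product per hectare = 91.42 / 3% = 3047.33 lb.
Convert to per acre: 3047.33 × 0.404694 = 1233.2389 lb.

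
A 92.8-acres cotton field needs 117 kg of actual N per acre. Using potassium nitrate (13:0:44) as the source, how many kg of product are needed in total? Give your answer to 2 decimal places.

83520.00 kg

Product per acre = 117 / 13% = 900 kg.
Total product = 900 × 92.8 = 83520 kg.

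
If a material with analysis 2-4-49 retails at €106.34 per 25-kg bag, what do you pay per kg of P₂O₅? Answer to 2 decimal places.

€106.34 per kg P₂O₅

P₂O₅ in bag = 25 × 4% = 1 kg.
Cost per kg P₂O₅ = €106.34 / 1 = €106.3400.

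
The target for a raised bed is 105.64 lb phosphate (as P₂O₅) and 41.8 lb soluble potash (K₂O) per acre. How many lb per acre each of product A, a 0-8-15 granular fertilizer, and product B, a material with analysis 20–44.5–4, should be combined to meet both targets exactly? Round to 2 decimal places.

226.21 lb product A, 196.73 lb product B

With a, b = lb per acre of product A and product B:
P₂O₅: 0.08·a + 0.445·b = 105.64
K₂O: 0.15·a + 0.04·b = 41.8
Eliminate a: (row1) − 0.08/0.15·(row2) → 0.423667·b = 83.3467, so b = 196.727.
Back-substitute: a = (105.64 − 0.445·196.727) / 0.08 = 226.206.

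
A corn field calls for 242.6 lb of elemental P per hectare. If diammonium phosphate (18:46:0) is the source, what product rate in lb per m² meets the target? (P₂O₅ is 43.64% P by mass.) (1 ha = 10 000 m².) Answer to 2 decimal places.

0.12 lb of product per sq m

As P₂O₅: 242.6 / 0.4364 = 555.912 lb per hectare.
Product per hectare = 555.912 / 46% = 1208.5 lb.
Convert to per m²: 1208.5 × 0.0001 = 0.12085 lb.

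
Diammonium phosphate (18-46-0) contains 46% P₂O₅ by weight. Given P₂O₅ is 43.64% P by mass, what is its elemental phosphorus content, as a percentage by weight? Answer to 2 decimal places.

20.07% P

%P = 46 × 0.4364 = 20.0744%.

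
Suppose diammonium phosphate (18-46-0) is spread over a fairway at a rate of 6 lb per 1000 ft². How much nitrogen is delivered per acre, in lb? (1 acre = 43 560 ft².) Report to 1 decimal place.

47.0 lb N per acre

nitrogen per 1000 ft² = 6 × 18% = 1.08 lb.
Convert to per acre: 1.08 × 43.56 = 47.0448 lb.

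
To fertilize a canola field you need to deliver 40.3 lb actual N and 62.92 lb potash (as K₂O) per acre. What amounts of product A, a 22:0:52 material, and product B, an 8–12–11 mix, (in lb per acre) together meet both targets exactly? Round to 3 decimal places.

With a, b = lb per acre of product A and product B:
N: 0.22·a + 0.08·b = 40.3
K₂O: 0.52·a + 0.11·b = 62.92
Eliminate b: (row1) − 0.08/0.11·(row2) → -0.158182·a = -5.46, so a = 34.5172.
Then b = (62.92 − 0.52·34.5172) / 0.11 = 408.8276.

34.517 lb product A, 408.828 lb product B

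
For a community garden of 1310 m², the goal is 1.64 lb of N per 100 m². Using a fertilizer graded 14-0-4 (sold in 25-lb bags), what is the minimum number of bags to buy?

Product per 100 m² = 1.64 / 14% = 11.7143 lb.
Total product = 11.7143 × 1310 / 100 = 153.457 lb.
Bags = ⌈153.457 / 25⌉ = 7.

7 bags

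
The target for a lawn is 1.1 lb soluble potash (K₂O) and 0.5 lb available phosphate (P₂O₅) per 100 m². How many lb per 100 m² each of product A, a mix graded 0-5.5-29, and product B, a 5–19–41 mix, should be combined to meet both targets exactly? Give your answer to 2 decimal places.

Let a = lb of product A, b = lb of product B (per 100 m²).
K₂O: 0.29·a + 0.41·b = 1.1
P₂O₅: 0.055·a + 0.19·b = 0.5
Solving simultaneously: a = 0.122888, b = 2.59601.

0.12 lb product A, 2.60 lb product B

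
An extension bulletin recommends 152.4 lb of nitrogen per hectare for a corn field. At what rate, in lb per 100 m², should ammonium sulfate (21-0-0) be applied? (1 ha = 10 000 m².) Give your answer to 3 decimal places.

Product per hectare = 152.4 / 21% = 725.714 lb.
Convert to per 100 m²: 725.714 × 0.01 = 7.25714 lb.

7.257 lb of product per hundred sq m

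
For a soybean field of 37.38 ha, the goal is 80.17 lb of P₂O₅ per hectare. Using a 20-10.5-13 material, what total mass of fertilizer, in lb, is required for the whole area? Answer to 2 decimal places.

28540.52 lb

Product per hectare = 80.17 / 10.5% = 763.524 lb.
Total product = 763.524 × 37.38 = 28540.52 lb.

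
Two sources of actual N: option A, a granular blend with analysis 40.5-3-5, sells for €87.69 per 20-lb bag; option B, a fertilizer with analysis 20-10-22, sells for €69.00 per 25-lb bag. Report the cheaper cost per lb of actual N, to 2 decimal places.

option A: N per bag = 20 × 40.5% = 8.1 lb; cost = 87.69 / 8.1 = €10.8259/lb N.
option B: N per bag = 25 × 20% = 5 lb; cost = 69.00 / 5 = €13.8000/lb N.
option A is cheaper.

€10.83 per lb N (option A)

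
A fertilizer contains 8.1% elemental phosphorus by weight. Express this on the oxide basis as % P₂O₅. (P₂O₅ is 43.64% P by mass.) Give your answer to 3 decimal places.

18.561% P₂O₅

%P₂O₅ = 8.1 / 0.4364 = 18.56095%.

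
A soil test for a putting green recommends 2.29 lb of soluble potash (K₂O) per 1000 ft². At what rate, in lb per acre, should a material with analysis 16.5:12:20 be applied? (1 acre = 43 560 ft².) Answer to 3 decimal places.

Product per 1000 ft² = 2.29 / 20% = 11.45 lb.
Convert to per acre: 11.45 × 43.56 = 498.762 lb.

498.762 lb of product per acre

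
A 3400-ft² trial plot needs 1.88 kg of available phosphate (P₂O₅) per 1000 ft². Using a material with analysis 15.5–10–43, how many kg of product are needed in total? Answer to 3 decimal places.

63.920 kg

Product per 1000 ft² = 1.88 / 10% = 18.8 kg.
Total product = 18.8 × 3400 / 1000 = 63.92 kg.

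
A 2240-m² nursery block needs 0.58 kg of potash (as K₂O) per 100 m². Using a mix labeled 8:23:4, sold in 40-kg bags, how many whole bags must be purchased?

Product per 100 m² = 0.58 / 4% = 14.5 kg.
Total product = 14.5 × 2240 / 100 = 324.8 kg.
Bags = ⌈324.8 / 40⌉ = 9.

9 bags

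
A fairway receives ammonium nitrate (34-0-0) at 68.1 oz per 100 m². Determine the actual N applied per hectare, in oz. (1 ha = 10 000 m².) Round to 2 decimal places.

2315.40 oz N per hectare

nitrogen per 100 m² = 68.1 × 34% = 23.154 oz.
Convert to per hectare: 23.154 × 100 = 2315.4 oz.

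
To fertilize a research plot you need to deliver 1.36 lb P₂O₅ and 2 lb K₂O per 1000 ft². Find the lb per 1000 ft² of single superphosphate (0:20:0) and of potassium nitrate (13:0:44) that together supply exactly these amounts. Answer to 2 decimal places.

Per-1000 ft² balance (a = single superphosphate, b = potassium nitrate):
P₂O₅: 0.2·a + 0·b = 1.36
K₂O: 0·a + 0.44·b = 2
Solving simultaneously: a = 6.8, b = 4.54545.

6.80 lb single superphosphate, 4.55 lb potassium nitrate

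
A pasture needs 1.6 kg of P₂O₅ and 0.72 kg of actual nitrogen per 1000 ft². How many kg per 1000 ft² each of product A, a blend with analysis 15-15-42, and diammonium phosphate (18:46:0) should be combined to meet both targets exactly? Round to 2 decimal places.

1.03 kg product A, 3.14 kg diammonium phosphate

Let a = kg of product A, b = kg of diammonium phosphate (per 1000 ft²).
P₂O₅: 0.15·a + 0.46·b = 1.6
N: 0.15·a + 0.18·b = 0.72
Eliminate b: (row1) − 0.46/0.18·(row2) → -0.233333·a = -0.24, so a = 1.02857.
Then b = (0.72 − 0.15·1.02857) / 0.18 = 3.14286.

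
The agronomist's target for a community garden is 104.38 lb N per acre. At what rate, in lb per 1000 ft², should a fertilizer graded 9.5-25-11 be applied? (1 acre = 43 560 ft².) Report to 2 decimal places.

Product per acre = 104.38 / 9.5% = 1098.74 lb.
Convert to per 1000 ft²: 1098.74 × 0.0229568 = 25.2235 lb.

25.22 lb of product per thousand sq ft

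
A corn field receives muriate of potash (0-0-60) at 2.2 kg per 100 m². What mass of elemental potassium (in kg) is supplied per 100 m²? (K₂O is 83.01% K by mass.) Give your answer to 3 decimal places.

1.096 kg K per hundred sq m

K₂O per 100 m² = 2.2 × 60% = 1.32 kg.
Elemental K = 1.32 × 0.8301 = 1.09573 kg per 100 m².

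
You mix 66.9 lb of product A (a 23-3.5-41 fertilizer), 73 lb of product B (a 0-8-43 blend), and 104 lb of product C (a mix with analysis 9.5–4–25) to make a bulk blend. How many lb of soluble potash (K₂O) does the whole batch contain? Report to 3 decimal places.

K₂O mass = 41%×66.9 + 43%×73 + 25%×104 = 84.819 lb.

84.819 lb K₂O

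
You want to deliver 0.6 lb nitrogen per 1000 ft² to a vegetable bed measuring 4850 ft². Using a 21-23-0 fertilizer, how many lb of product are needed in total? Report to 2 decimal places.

13.86 lb

Product per 1000 ft² = 0.6 / 21% = 2.85714 lb.
Total product = 2.85714 × 4850 / 1000 = 13.8571 lb.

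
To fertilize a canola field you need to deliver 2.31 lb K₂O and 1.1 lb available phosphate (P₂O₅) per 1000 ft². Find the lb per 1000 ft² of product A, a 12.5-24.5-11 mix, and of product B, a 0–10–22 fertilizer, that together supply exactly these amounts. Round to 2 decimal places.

With a, b = lb per 1000 ft² of product A and product B:
K₂O: 0.11·a + 0.22·b = 2.31
P₂O₅: 0.245·a + 0.1·b = 1.1
Eliminate a: (row1) − 0.11/0.245·(row2) → 0.175102·b = 1.81612, so b = 10.3718.
Back-substitute: a = (2.31 − 0.22·10.3718) / 0.11 = 0.25641.

0.26 lb product A, 10.37 lb product B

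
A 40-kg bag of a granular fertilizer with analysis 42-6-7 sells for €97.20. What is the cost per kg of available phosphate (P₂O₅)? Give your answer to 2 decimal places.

P₂O₅ in bag = 40 × 6% = 2.4 kg.
Cost per kg P₂O₅ = €97.20 / 2.4 = €40.5000.

€40.50 per kg P₂O₅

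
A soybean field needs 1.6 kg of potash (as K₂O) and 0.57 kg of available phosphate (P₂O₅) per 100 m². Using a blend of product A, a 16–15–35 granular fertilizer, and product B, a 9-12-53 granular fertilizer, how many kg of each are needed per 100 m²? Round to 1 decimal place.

Per-100 m² balance (a = product A, b = product B):
K₂O: 0.35·a + 0.53·b = 1.6
P₂O₅: 0.15·a + 0.12·b = 0.57
Eliminate a: (row1) − 0.35/0.15·(row2) → 0.25·b = 0.27, so b = 1.08.
Back-substitute: a = (1.6 − 0.53·1.08) / 0.35 = 2.936.

2.9 kg product A, 1.1 kg product B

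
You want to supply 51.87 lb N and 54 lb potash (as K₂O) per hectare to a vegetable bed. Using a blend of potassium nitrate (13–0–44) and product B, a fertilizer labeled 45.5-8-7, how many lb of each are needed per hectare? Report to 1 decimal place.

With a, b = lb per hectare of potassium nitrate and product B:
N: 0.13·a + 0.455·b = 51.87
K₂O: 0.44·a + 0.07·b = 54
Eliminate b: (row1) − 0.455/0.07·(row2) → -2.73·a = -299.13, so a = 109.571.
Then b = (54 − 0.44·109.571) / 0.07 = 82.6939.

109.6 lb potassium nitrate, 82.7 lb product B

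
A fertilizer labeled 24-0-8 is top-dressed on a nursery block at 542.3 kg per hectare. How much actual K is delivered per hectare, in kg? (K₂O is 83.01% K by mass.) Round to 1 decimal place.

36.0 kg K per hectare

K₂O per hectare = 542.3 × 8% = 43.384 kg.
Elemental K = 43.384 × 0.8301 = 36.0131 kg per hectare.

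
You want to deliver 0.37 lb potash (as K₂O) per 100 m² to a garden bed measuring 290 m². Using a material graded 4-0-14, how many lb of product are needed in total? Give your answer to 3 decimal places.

Product per 100 m² = 0.37 / 14% = 2.64286 lb.
Total product = 2.64286 × 290 / 100 = 7.66429 lb.

7.664 lb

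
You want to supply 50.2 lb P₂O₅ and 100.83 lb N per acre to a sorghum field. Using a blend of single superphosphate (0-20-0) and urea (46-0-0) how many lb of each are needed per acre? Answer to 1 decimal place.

251.0 lb single superphosphate, 219.2 lb urea

Let a = lb of single superphosphate, b = lb of urea (per acre).
P₂O₅: 0.2·a + 0·b = 50.2
N: 0·a + 0.46·b = 100.83
Solving simultaneously: a = 251, b = 219.196.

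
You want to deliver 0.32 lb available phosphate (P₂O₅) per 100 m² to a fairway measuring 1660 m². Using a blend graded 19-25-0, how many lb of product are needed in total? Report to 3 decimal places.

21.248 lb

Product per 100 m² = 0.32 / 25% = 1.28 lb.
Total product = 1.28 × 1660 / 100 = 21.248 lb.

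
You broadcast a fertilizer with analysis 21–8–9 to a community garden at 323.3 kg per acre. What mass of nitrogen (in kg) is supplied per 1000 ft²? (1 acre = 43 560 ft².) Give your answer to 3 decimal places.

1.559 kg N per thousand sq ft

nitrogen per acre = 323.3 × 21% = 67.893 kg.
Convert to per 1000 ft²: 67.893 × 0.0229568 = 1.55861 kg.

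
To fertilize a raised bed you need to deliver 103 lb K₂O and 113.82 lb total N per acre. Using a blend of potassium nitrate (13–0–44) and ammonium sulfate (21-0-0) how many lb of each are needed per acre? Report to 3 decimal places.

With a, b = lb per acre of potassium nitrate and ammonium sulfate:
K₂O: 0.44·a + 0·b = 103
N: 0.13·a + 0.21·b = 113.82
Eliminate b: (row1) − 0/0.21·(row2) → 0.44·a = 103, so a = 234.0909.
Then b = (113.82 − 0.13·234.0909) / 0.21 = 397.0866.

234.091 lb potassium nitrate, 397.087 lb ammonium sulfate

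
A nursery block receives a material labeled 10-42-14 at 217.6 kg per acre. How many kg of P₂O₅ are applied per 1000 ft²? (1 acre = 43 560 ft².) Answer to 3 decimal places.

2.098 kg P₂O₅ per thousand sq ft

P₂O₅ per acre = 217.6 × 42% = 91.392 kg.
Convert to per 1000 ft²: 91.392 × 0.0229568 = 2.09807 kg.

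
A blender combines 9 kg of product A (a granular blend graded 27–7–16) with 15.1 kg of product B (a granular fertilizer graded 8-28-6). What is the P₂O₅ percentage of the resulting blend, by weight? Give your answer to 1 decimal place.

20.2% P₂O₅

Total mass = 9 + 15.1 = 24.1 kg.
P₂O₅ mass = 7%×9 + 28%×15.1 = 4.858 kg.
% P₂O₅ = 4.858 / 24.1 = 20.1577%.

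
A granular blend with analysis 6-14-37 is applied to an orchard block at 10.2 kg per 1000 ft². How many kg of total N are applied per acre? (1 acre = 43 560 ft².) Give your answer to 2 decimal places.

26.66 kg N per acre

nitrogen per 1000 ft² = 10.2 × 6% = 0.612 kg.
Convert to per acre: 0.612 × 43.56 = 26.6587 kg.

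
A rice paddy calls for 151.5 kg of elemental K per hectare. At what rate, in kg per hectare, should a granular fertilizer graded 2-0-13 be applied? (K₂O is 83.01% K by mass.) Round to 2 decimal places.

As K₂O: 151.5 / 0.8301 = 182.508 kg per hectare.
Product per hectare = 182.508 / 13% = 1403.909 kg.

1403.91 kg of product per hectare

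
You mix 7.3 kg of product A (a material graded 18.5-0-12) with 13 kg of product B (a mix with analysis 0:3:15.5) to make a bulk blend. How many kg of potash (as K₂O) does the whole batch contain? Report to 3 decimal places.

K₂O mass = 12%×7.3 + 15.5%×13 = 2.891 kg.

2.891 kg K₂O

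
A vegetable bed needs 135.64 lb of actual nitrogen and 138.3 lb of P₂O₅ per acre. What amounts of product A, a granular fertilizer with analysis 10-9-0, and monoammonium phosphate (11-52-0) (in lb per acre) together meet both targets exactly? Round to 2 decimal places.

1314.01 lb product A, 38.54 lb monoammonium phosphate

Per-acre balance (a = product A, b = monoammonium phosphate):
N: 0.1·a + 0.11·b = 135.64
P₂O₅: 0.09·a + 0.52·b = 138.3
Solving simultaneously: a = 1314.0095, b = 38.5368.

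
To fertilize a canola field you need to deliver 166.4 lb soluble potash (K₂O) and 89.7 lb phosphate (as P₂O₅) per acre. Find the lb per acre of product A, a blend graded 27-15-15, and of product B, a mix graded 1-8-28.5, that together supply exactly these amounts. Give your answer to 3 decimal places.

Per-acre balance (a = product A, b = product B):
K₂O: 0.15·a + 0.285·b = 166.4
P₂O₅: 0.15·a + 0.08·b = 89.7
Eliminate b: (row1) − 0.285/0.08·(row2) → -0.384375·a = -153.156, so a = 398.4553.
Then b = (89.7 − 0.15·398.4553) / 0.08 = 374.1463.

398.455 lb product A, 374.146 lb product B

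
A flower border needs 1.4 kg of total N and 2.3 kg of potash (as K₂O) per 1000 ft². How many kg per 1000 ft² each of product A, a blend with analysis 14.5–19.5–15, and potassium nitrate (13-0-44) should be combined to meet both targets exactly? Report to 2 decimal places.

Per-1000 ft² balance (a = product A, b = potassium nitrate):
N: 0.145·a + 0.13·b = 1.4
K₂O: 0.15·a + 0.44·b = 2.3
Eliminate a: (row1) − 0.145/0.15·(row2) → -0.295333·b = -0.823333, so b = 2.78781.
Back-substitute: a = (1.4 − 0.13·2.78781) / 0.145 = 7.15576.

7.16 kg product A, 2.79 kg potassium nitrate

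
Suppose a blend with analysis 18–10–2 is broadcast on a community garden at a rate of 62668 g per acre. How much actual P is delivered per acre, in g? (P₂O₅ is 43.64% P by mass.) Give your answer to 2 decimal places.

2734.83 g P per acre

P₂O₅ per acre = 62668 × 10% = 6266.8 g.
Elemental P = 6266.8 × 0.4364 = 2734.832 g per acre.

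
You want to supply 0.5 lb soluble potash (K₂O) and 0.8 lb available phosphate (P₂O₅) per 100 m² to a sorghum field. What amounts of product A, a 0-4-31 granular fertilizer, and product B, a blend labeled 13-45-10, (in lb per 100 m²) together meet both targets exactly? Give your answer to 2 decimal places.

1.07 lb product A, 1.68 lb product B

Per-100 m² balance (a = product A, b = product B):
K₂O: 0.31·a + 0.1·b = 0.5
P₂O₅: 0.04·a + 0.45·b = 0.8
Solving simultaneously: a = 1.07011, b = 1.68266.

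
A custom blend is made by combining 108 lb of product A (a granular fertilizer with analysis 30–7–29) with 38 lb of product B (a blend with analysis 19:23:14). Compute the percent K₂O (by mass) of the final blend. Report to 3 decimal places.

Total mass = 108 + 38 = 146 lb.
K₂O mass = 29%×108 + 14%×38 = 36.64 lb.
% K₂O = 36.64 / 146 = 25.0959%.

25.096% K₂O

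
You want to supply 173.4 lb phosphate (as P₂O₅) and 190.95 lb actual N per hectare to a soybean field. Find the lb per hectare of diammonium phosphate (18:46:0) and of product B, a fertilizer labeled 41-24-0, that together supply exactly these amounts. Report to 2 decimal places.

173.77 lb diammonium phosphate, 389.44 lb product B

Let a = lb of diammonium phosphate, b = lb of product B (per hectare).
P₂O₅: 0.46·a + 0.24·b = 173.4
N: 0.18·a + 0.41·b = 190.95
Eliminate a: (row1) − 0.46/0.18·(row2) → -0.807778·b = -314.583, so b = 389.443.
Back-substitute: a = (173.4 − 0.24·389.443) / 0.46 = 173.769.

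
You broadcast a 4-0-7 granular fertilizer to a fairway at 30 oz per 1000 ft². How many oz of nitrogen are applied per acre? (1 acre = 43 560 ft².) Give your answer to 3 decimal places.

nitrogen per 1000 ft² = 30 × 4% = 1.2 oz.
Convert to per acre: 1.2 × 43.56 = 52.272 oz.

52.272 oz N per acre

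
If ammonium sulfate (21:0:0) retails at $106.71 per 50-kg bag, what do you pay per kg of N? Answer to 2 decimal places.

$10.16 per kg N

N in bag = 50 × 21% = 10.5 kg.
Cost per kg N = $106.71 / 10.5 = $10.1629.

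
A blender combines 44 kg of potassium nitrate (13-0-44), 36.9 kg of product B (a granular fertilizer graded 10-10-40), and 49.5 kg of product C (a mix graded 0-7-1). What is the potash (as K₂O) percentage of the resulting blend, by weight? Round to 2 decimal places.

Total mass = 44 + 36.9 + 49.5 = 130.4 kg.
K₂O mass = 44%×44 + 40%×36.9 + 1%×49.5 = 34.615 kg.
% K₂O = 34.615 / 130.4 = 26.5452%.

26.55% K₂O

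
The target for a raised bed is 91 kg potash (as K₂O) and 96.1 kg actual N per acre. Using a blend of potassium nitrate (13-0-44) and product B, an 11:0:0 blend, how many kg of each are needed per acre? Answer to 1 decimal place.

Per-acre balance (a = potassium nitrate, b = product B):
K₂O: 0.44·a + 0·b = 91
N: 0.13·a + 0.11·b = 96.1
Eliminate b: (row1) − 0/0.11·(row2) → 0.44·a = 91, so a = 206.818.
Then b = (96.1 − 0.13·206.818) / 0.11 = 629.215.

206.8 kg potassium nitrate, 629.2 kg product B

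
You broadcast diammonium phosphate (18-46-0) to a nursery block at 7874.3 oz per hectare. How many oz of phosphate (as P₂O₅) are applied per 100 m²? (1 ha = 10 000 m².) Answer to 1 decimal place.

P₂O₅ per hectare = 7874.3 × 46% = 3622.18 oz.
Convert to per 100 m²: 3622.18 × 0.01 = 36.2218 oz.

36.2 oz P₂O₅ per hundred sq m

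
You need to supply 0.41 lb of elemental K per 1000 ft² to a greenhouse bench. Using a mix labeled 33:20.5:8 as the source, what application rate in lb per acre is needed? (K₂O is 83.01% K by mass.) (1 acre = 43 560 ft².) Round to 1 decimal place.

As K₂O: 0.41 / 0.8301 = 0.493916 lb per 1000 ft².
Product per 1000 ft² = 0.493916 / 8% = 6.17395 lb.
Convert to per acre: 6.17395 × 43.56 = 268.937 lb.

268.9 lb of product per acre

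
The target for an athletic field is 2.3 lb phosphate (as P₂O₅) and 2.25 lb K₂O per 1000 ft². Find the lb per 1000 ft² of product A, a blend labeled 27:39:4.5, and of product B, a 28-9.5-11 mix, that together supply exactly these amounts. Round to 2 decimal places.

1.02 lb product A, 20.04 lb product B

Let a = lb of product A, b = lb of product B (per 1000 ft²).
P₂O₅: 0.39·a + 0.095·b = 2.3
K₂O: 0.045·a + 0.11·b = 2.25
Eliminate b: (row1) − 0.095/0.11·(row2) → 0.351136·a = 0.356818, so a = 1.01618.
Then b = (2.25 − 0.045·1.01618) / 0.11 = 20.0388.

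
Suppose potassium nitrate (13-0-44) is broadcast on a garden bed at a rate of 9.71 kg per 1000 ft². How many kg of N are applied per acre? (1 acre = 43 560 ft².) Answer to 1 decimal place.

nitrogen per 1000 ft² = 9.71 × 13% = 1.2623 kg.
Convert to per acre: 1.2623 × 43.56 = 54.9858 kg.

55.0 kg N per acre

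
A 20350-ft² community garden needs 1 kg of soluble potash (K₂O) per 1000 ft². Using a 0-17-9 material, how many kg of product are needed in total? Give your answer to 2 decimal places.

226.11 kg

Product per 1000 ft² = 1 / 9% = 11.1111 kg.
Total product = 11.1111 × 20350 / 1000 = 226.111 kg.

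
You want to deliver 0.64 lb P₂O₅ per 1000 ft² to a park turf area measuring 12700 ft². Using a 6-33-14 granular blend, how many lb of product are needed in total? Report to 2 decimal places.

24.63 lb

Product per 1000 ft² = 0.64 / 33% = 1.93939 lb.
Total product = 1.93939 × 12700 / 1000 = 24.6303 lb.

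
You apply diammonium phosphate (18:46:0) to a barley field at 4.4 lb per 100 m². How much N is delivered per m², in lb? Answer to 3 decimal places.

0.008 lb N per sq m

nitrogen per 100 m² = 4.4 × 18% = 0.792 lb.
Convert to per m²: 0.792 × 0.01 = 0.00792 lb.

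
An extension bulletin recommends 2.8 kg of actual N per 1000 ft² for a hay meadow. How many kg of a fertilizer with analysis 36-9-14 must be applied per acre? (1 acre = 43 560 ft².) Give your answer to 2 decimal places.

Product per 1000 ft² = 2.8 / 36% = 7.77778 kg.
Convert to per acre: 7.77778 × 43.56 = 338.8 kg.

338.80 kg of product per acre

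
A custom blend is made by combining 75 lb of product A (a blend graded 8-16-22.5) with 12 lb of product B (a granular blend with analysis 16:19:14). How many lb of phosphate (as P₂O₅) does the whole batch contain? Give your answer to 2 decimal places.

14.28 lb P₂O₅

P₂O₅ mass = 16%×75 + 19%×12 = 14.28 lb.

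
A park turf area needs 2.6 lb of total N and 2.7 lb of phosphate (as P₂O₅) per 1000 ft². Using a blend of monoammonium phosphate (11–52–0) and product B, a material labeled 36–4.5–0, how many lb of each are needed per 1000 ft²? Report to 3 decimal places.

4.691 lb monoammonium phosphate, 5.789 lb product B

With a, b = lb per 1000 ft² of monoammonium phosphate and product B:
N: 0.11·a + 0.36·b = 2.6
P₂O₅: 0.52·a + 0.045·b = 2.7
From row1: a = (2.6 − 0.36·b) / 0.11.
Into row2: 0.52·(2.6 − 0.36·b)/0.11 + 0.045·b = 2.7 → b = 5.78875, a = 4.69136.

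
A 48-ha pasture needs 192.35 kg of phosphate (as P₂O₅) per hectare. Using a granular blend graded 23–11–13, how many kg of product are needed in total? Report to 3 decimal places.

83934.545 kg

Product per hectare = 192.35 / 11% = 1748.64 kg.
Total product = 1748.64 × 48 = 83934.54545 kg.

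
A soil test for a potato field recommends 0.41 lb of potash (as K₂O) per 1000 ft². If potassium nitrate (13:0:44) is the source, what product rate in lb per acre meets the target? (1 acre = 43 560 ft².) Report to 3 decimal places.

Product per 1000 ft² = 0.41 / 44% = 0.931818 lb.
Convert to per acre: 0.931818 × 43.56 = 40.59 lb.

40.590 lb of product per acre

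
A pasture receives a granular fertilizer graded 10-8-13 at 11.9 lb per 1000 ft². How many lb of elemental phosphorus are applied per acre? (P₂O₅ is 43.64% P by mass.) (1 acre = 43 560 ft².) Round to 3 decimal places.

P₂O₅ per 1000 ft² = 11.9 × 8% = 0.952 lb.
Elemental P = 0.952 × 0.4364 = 0.415453 lb per 1000 ft².
Convert to per acre: 0.415453 × 43.56 = 18.0971 lb.

18.097 lb P per acre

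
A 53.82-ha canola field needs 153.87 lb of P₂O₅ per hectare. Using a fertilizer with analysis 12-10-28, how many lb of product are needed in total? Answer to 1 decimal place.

82812.8 lb

Product per hectare = 153.87 / 10% = 1538.7 lb.
Total product = 1538.7 × 53.82 = 82812.83 lb.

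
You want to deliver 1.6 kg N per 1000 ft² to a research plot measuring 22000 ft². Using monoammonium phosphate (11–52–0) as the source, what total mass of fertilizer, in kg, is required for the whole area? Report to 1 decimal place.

320.0 kg

Product per 1000 ft² = 1.6 / 11% = 14.5455 kg.
Total product = 14.5455 × 22000 / 1000 = 320 kg.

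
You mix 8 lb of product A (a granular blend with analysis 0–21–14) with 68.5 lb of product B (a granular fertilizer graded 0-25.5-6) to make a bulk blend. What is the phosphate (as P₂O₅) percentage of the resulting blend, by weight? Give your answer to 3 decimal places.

Total mass = 8 + 68.5 = 76.5 lb.
P₂O₅ mass = 21%×8 + 25.5%×68.5 = 19.1475 lb.
% P₂O₅ = 19.1475 / 76.5 = 25.0294%.

25.029% P₂O₅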